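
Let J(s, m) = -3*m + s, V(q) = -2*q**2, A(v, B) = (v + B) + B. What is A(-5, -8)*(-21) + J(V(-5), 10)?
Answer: 361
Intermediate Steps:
A(v, B) = v + 2*B (A(v, B) = (B + v) + B = v + 2*B)
J(s, m) = s - 3*m
A(-5, -8)*(-21) + J(V(-5), 10) = (-5 + 2*(-8))*(-21) + (-2*(-5)**2 - 3*10) = (-5 - 16)*(-21) + (-2*25 - 30) = -21*(-21) + (-50 - 30) = 441 - 80 = 361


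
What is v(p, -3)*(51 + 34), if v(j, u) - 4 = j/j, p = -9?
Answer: 425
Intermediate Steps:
v(j, u) = 5 (v(j, u) = 4 + j/j = 4 + 1 = 5)
v(p, -3)*(51 + 34) = 5*(51 + 34) = 5*85 = 425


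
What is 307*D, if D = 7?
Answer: 2149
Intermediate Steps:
307*D = 307*7 = 2149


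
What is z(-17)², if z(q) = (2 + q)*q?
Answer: 65025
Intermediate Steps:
z(q) = q*(2 + q)
z(-17)² = (-17*(2 - 17))² = (-17*(-15))² = 255² = 65025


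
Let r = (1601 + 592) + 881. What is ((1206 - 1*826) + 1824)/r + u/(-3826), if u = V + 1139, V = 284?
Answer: 69969/202778 ≈ 0.34505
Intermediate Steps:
r = 3074 (r = 2193 + 881 = 3074)
u = 1423 (u = 284 + 1139 = 1423)
((1206 - 1*826) + 1824)/r + u/(-3826) = ((1206 - 1*826) + 1824)/3074 + 1423/(-3826) = ((1206 - 826) + 1824)*(1/3074) + 1423*(-1/3826) = (380 + 1824)*(1/3074) - 1423/3826 = 2204*(1/3074) - 1423/3826 = 38/53 - 1423/3826 = 69969/202778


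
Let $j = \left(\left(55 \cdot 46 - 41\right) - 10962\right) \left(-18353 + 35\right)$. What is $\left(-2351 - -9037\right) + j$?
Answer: $155215100$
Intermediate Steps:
$j = 155208414$ ($j = \left(\left(2530 - 41\right) - 10962\right) \left(-18318\right) = \left(2489 - 10962\right) \left(-18318\right) = \left(-8473\right) \left(-18318\right) = 155208414$)
$\left(-2351 - -9037\right) + j = \left(-2351 - -9037\right) + 155208414 = \left(-2351 + 9037\right) + 155208414 = 6686 + 155208414 = 155215100$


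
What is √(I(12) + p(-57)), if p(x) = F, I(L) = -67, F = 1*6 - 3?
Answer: 8*I ≈ 8.0*I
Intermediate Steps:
F = 3 (F = 6 - 3 = 3)
p(x) = 3
√(I(12) + p(-57)) = √(-67 + 3) = √(-64) = 8*I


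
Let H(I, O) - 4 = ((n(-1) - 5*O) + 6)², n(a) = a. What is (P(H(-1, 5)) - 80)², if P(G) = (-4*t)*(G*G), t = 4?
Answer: 6820120279296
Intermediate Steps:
H(I, O) = 4 + (5 - 5*O)² (H(I, O) = 4 + ((-1 - 5*O) + 6)² = 4 + (5 - 5*O)²)
P(G) = -16*G² (P(G) = (-4*4)*(G*G) = -16*G²)
(P(H(-1, 5)) - 80)² = (-16*(4 + 25*(-1 + 5)²)² - 80)² = (-16*(4 + 25*4²)² - 80)² = (-16*(4 + 25*16)² - 80)² = (-16*(4 + 400)² - 80)² = (-16*404² - 80)² = (-16*163216 - 80)² = (-2611456 - 80)² = (-2611536)² = 6820120279296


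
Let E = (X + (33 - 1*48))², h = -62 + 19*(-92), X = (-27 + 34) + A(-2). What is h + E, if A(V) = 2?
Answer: -1774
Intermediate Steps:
X = 9 (X = (-27 + 34) + 2 = 7 + 2 = 9)
h = -1810 (h = -62 - 1748 = -1810)
E = 36 (E = (9 + (33 - 1*48))² = (9 + (33 - 48))² = (9 - 15)² = (-6)² = 36)
h + E = -1810 + 36 = -1774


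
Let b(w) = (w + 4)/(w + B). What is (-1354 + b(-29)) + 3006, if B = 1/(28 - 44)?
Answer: 153716/93 ≈ 1652.9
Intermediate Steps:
B = -1/16 (B = 1/(-16) = -1/16 ≈ -0.062500)
b(w) = (4 + w)/(-1/16 + w) (b(w) = (w + 4)/(w - 1/16) = (4 + w)/(-1/16 + w))
(-1354 + b(-29)) + 3006 = (-1354 + 16*(4 - 29)/(-1 + 16*(-29))) + 3006 = (-1354 + 16*(-25)/(-1 - 464)) + 3006 = (-1354 + 16*(-25)/(-465)) + 3006 = (-1354 + 16*(-1/465)*(-25)) + 3006 = (-1354 + 80/93) + 3006 = -125842/93 + 3006 = 153716/93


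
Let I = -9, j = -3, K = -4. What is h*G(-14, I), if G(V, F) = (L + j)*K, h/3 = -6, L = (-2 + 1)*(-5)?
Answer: 144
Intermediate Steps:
L = 5 (L = -1*(-5) = 5)
h = -18 (h = 3*(-6) = -18)
G(V, F) = -8 (G(V, F) = (5 - 3)*(-4) = 2*(-4) = -8)
h*G(-14, I) = -18*(-8) = 144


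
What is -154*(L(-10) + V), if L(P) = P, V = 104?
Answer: -14476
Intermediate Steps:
-154*(L(-10) + V) = -154*(-10 + 104) = -154*94 = -14476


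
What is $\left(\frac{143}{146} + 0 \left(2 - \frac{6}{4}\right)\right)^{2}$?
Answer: $\frac{20449}{21316} \approx 0.95933$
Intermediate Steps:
$\left(\frac{143}{146} + 0 \left(2 - \frac{6}{4}\right)\right)^{2} = \left(143 \cdot \frac{1}{146} + 0 \left(2 - \frac{3}{2}\right)\right)^{2} = \left(\frac{143}{146} + 0 \left(2 - \frac{3}{2}\right)\right)^{2} = \left(\frac{143}{146} + 0 \cdot \frac{1}{2}\right)^{2} = \left(\frac{143}{146} + 0\right)^{2} = \left(\frac{143}{146}\right)^{2} = \frac{20449}{21316}$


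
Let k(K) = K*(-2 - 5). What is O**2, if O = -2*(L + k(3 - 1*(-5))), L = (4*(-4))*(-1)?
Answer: 6400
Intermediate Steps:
k(K) = -7*K (k(K) = K*(-7) = -7*K)
L = 16 (L = -16*(-1) = 16)
O = 80 (O = -2*(16 - 7*(3 - 1*(-5))) = -2*(16 - 7*(3 + 5)) = -2*(16 - 7*8) = -2*(16 - 56) = -2*(-40) = 80)
O**2 = 80**2 = 6400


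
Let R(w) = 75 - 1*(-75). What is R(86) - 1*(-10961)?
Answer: 11111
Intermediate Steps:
R(w) = 150 (R(w) = 75 + 75 = 150)
R(86) - 1*(-10961) = 150 - 1*(-10961) = 150 + 10961 = 11111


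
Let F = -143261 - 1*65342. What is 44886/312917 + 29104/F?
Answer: 256217890/65275424951 ≈ 0.0039252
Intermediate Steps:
F = -208603 (F = -143261 - 65342 = -208603)
44886/312917 + 29104/F = 44886/312917 + 29104/(-208603) = 44886*(1/312917) + 29104*(-1/208603) = 44886/312917 - 29104/208603 = 256217890/65275424951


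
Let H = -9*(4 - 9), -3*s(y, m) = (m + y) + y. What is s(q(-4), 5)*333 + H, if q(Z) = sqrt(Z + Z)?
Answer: -510 - 444*I*sqrt(2) ≈ -510.0 - 627.91*I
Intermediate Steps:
q(Z) = sqrt(2)*sqrt(Z) (q(Z) = sqrt(2*Z) = sqrt(2)*sqrt(Z))
s(y, m) = -2*y/3 - m/3 (s(y, m) = -((m + y) + y)/3 = -(m + 2*y)/3 = -2*y/3 - m/3)
H = 45 (H = -9*(-5) = 45)
s(q(-4), 5)*333 + H = (-2*sqrt(2)*sqrt(-4)/3 - 1/3*5)*333 + 45 = (-2*sqrt(2)*2*I/3 - 5/3)*333 + 45 = (-4*I*sqrt(2)/3 - 5/3)*333 + 45 = (-5/3 - 4*I*sqrt(2)/3)*333 + 45 = (-555 - 444*I*sqrt(2)) + 45 = -510 - 444*I*sqrt(2)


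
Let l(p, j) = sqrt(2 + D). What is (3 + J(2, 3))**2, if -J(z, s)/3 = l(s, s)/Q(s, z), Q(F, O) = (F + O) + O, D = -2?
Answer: 9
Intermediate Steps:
l(p, j) = 0 (l(p, j) = sqrt(2 - 2) = sqrt(0) = 0)
Q(F, O) = F + 2*O
J(z, s) = 0 (J(z, s) = -0/(s + 2*z) = -3*0 = 0)
(3 + J(2, 3))**2 = (3 + 0)**2 = 3**2 = 9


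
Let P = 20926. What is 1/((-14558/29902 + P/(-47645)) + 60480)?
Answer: 712340395/43081687417019 ≈ 1.6535e-5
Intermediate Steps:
1/((-14558/29902 + P/(-47645)) + 60480) = 1/((-14558/29902 + 20926/(-47645)) + 60480) = 1/((-14558*1/29902 + 20926*(-1/47645)) + 60480) = 1/((-7279/14951 - 20926/47645) + 60480) = 1/(-659672581/712340395 + 60480) = 1/(43081687417019/712340395) = 712340395/43081687417019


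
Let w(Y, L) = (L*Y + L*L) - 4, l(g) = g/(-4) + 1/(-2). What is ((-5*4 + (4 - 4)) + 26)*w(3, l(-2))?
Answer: -24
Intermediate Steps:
l(g) = -½ - g/4 (l(g) = g*(-¼) + 1*(-½) = -g/4 - ½ = -½ - g/4)
w(Y, L) = -4 + L² + L*Y (w(Y, L) = (L*Y + L²) - 4 = (L² + L*Y) - 4 = -4 + L² + L*Y)
((-5*4 + (4 - 4)) + 26)*w(3, l(-2)) = ((-5*4 + (4 - 4)) + 26)*(-4 + (-½ - ¼*(-2))² + (-½ - ¼*(-2))*3) = ((-20 + 0) + 26)*(-4 + (-½ + ½)² + (-½ + ½)*3) = (-20 + 26)*(-4 + 0² + 0*3) = 6*(-4 + 0 + 0) = 6*(-4) = -24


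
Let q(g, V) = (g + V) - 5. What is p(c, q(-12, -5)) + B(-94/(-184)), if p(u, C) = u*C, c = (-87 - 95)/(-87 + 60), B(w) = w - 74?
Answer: -550915/2484 ≈ -221.79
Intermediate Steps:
B(w) = -74 + w
c = 182/27 (c = -182/(-27) = -182*(-1/27) = 182/27 ≈ 6.7407)
q(g, V) = -5 + V + g (q(g, V) = (V + g) - 5 = -5 + V + g)
p(u, C) = C*u
p(c, q(-12, -5)) + B(-94/(-184)) = (-5 - 5 - 12)*(182/27) + (-74 - 94/(-184)) = -22*182/27 + (-74 - 94*(-1/184)) = -4004/27 + (-74 + 47/92) = -4004/27 - 6761/92 = -550915/2484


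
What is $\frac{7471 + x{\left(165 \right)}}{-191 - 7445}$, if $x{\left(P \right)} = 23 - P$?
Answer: $- \frac{7329}{7636} \approx -0.9598$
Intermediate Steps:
$\frac{7471 + x{\left(165 \right)}}{-191 - 7445} = \frac{7471 + \left(23 - 165\right)}{-191 - 7445} = \frac{7471 + \left(23 - 165\right)}{-191 + \left(-9654 + 2209\right)} = \frac{7471 - 142}{-191 - 7445} = \frac{7329}{-7636} = 7329 \left(- \frac{1}{7636}\right) = - \frac{7329}{7636}$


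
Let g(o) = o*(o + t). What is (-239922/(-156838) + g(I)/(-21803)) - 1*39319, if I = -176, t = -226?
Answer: -67229358071188/1709769457 ≈ -39321.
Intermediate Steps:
g(o) = o*(-226 + o) (g(o) = o*(o - 226) = o*(-226 + o))
(-239922/(-156838) + g(I)/(-21803)) - 1*39319 = (-239922/(-156838) - 176*(-226 - 176)/(-21803)) - 1*39319 = (-239922*(-1/156838) - 176*(-402)*(-1/21803)) - 39319 = (119961/78419 + 70752*(-1/21803)) - 39319 = (119961/78419 - 70752/21803) - 39319 = -2932791405/1709769457 - 39319 = -67229358071188/1709769457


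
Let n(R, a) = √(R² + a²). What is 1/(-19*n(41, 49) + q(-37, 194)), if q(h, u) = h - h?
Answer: -√4082/77558 ≈ -0.00082378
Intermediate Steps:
q(h, u) = 0
1/(-19*n(41, 49) + q(-37, 194)) = 1/(-19*√(41² + 49²) + 0) = 1/(-19*√(1681 + 2401) + 0) = 1/(-19*√4082 + 0) = 1/(-19*√4082) = -√4082/77558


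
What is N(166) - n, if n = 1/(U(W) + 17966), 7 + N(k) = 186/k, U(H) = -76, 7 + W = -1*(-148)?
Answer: -8730403/1484870 ≈ -5.8796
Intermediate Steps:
W = 141 (W = -7 - 1*(-148) = -7 + 148 = 141)
N(k) = -7 + 186/k
n = 1/17890 (n = 1/(-76 + 17966) = 1/17890 ≈ 5.5897e-5)
N(166) - n = (-7 + 186/166) - 1*1/17890 = (-7 + 186*(1/166)) - 1/17890 = (-7 + 93/83) - 1/17890 = -488/83 - 1/17890 = -8730403/1484870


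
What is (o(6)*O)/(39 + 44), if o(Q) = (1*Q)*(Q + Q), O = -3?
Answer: -216/83 ≈ -2.6024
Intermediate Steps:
o(Q) = 2*Q² (o(Q) = Q*(2*Q) = 2*Q²)
(o(6)*O)/(39 + 44) = ((2*6²)*(-3))/(39 + 44) = ((2*36)*(-3))/83 = (72*(-3))*(1/83) = -216*1/83 = -216/83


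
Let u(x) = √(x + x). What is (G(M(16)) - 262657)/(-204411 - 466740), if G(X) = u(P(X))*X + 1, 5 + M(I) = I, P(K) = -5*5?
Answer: 87552/223717 - 55*I*√2/671151 ≈ 0.39135 - 0.00011589*I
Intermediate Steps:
P(K) = -25
u(x) = √2*√x (u(x) = √(2*x) = √2*√x)
M(I) = -5 + I
G(X) = 1 + 5*I*X*√2 (G(X) = (√2*√(-25))*X + 1 = (√2*(5*I))*X + 1 = (5*I*√2)*X + 1 = 5*I*X*√2 + 1 = 1 + 5*I*X*√2)
(G(M(16)) - 262657)/(-204411 - 466740) = ((1 + 5*I*(-5 + 16)*√2) - 262657)/(-204411 - 466740) = ((1 + 5*I*11*√2) - 262657)/(-671151) = ((1 + 55*I*√2) - 262657)*(-1/671151) = (-262656 + 55*I*√2)*(-1/671151) = 87552/223717 - 55*I*√2/671151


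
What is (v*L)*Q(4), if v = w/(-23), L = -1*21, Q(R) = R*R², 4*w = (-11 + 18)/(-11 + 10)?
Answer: -2352/23 ≈ -102.26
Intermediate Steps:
w = -7/4 (w = ((-11 + 18)/(-11 + 10))/4 = (7/(-1))/4 = (7*(-1))/4 = (¼)*(-7) = -7/4 ≈ -1.7500)
Q(R) = R³
L = -21
v = 7/92 (v = -7/4/(-23) = -7/4*(-1/23) = 7/92 ≈ 0.076087)
(v*L)*Q(4) = ((7/92)*(-21))*4³ = -147/92*64 = -2352/23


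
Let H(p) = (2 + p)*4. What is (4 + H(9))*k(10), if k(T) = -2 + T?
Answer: 384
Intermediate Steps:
H(p) = 8 + 4*p
(4 + H(9))*k(10) = (4 + (8 + 4*9))*(-2 + 10) = (4 + (8 + 36))*8 = (4 + 44)*8 = 48*8 = 384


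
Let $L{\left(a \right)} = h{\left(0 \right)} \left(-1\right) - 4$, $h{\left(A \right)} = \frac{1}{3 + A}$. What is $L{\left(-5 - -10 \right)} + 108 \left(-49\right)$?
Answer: $- \frac{15889}{3} \approx -5296.3$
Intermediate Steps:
$L{\left(a \right)} = - \frac{13}{3}$ ($L{\left(a \right)} = \frac{1}{3 + 0} \left(-1\right) - 4 = \frac{1}{3} \left(-1\right) - 4 = - \frac{1}{3} - 4 = - \frac{13}{3}$)
$L{\left(-5 - -10 \right)} + 108 \left(-49\right) = - \frac{13}{3} + 108 \left(-49\right) = - \frac{13}{3} - 5292 = - \frac{15889}{3}$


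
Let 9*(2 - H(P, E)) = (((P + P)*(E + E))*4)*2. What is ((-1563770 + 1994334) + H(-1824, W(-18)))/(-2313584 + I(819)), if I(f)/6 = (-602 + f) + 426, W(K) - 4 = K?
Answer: -509657/3464589 ≈ -0.14710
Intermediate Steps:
W(K) = 4 + K
I(f) = -1056 + 6*f (I(f) = 6*((-602 + f) + 426) = 6*(-176 + f) = -1056 + 6*f)
H(P, E) = 2 - 32*E*P/9 (H(P, E) = 2 - ((P + P)*(E + E))*4*2/9 = 2 - ((2*P)*(2*E))*4*2/9 = 2 - (4*E*P)*4*2/9 = 2 - 16*E*P*2/9 = 2 - 32*E*P/9)
((-1563770 + 1994334) + H(-1824, W(-18)))/(-2313584 + I(819)) = ((-1563770 + 1994334) + (2 - 32/9*(4 - 18)*(-1824)))/(-2313584 + (-1056 + 6*819)) = (430564 + (2 - 32/9*(-14)*(-1824)))/(-2313584 + (-1056 + 4914)) = (430564 + (2 - 272384/3))/(-2313584 + 3858) = (430564 - 272378/3)/(-2309726) = (1019314/3)*(-1/2309726) = -509657/3464589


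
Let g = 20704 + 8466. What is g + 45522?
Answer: 74692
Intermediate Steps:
g = 29170
g + 45522 = 29170 + 45522 = 74692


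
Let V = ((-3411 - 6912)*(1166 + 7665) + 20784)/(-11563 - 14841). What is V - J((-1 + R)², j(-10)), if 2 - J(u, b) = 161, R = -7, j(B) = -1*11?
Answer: 95339865/26404 ≈ 3610.8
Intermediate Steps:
j(B) = -11
J(u, b) = -159 (J(u, b) = 2 - 1*161 = 2 - 161 = -159)
V = 91141629/26404 (V = (-10323*8831 + 20784)/(-26404) = (-91162413 + 20784)*(-1/26404) = -91141629*(-1/26404) = 91141629/26404 ≈ 3451.8)
V - J((-1 + R)², j(-10)) = 91141629/26404 - 1*(-159) = 91141629/26404 + 159 = 95339865/26404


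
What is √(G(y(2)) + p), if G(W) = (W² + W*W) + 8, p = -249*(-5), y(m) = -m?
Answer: √1261 ≈ 35.511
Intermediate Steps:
p = 1245
G(W) = 8 + 2*W² (G(W) = (W² + W²) + 8 = 2*W² + 8 = 8 + 2*W²)
√(G(y(2)) + p) = √((8 + 2*(-1*2)²) + 1245) = √((8 + 2*(-2)²) + 1245) = √((8 + 2*4) + 1245) = √((8 + 8) + 1245) = √(16 + 1245) = √1261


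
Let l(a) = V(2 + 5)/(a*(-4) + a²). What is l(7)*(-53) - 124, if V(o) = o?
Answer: -425/3 ≈ -141.67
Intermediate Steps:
l(a) = 7/(a² - 4*a) (l(a) = (2 + 5)/(a*(-4) + a²) = 7/(-4*a + a²) = 7/(a² - 4*a))
l(7)*(-53) - 124 = (7/(7*(-4 + 7)))*(-53) - 124 = (7*(⅐)/3)*(-53) - 124 = (7*(⅐)*(⅓))*(-53) - 124 = (⅓)*(-53) - 124 = -53/3 - 124 = -425/3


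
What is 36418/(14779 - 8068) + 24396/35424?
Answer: 40383133/6603624 ≈ 6.1153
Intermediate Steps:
36418/(14779 - 8068) + 24396/35424 = 36418/6711 + 24396*(1/35424) = 36418*(1/6711) + 2033/2952 = 36418/6711 + 2033/2952 = 40383133/6603624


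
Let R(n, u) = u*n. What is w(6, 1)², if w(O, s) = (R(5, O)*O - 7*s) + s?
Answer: 30276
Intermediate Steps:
R(n, u) = n*u
w(O, s) = -6*s + 5*O² (w(O, s) = ((5*O)*O - 7*s) + s = (5*O² - 7*s) + s = (-7*s + 5*O²) + s = -6*s + 5*O²)
w(6, 1)² = (-6*1 + 5*6²)² = (-6 + 5*36)² = (-6 + 180)² = 174² = 30276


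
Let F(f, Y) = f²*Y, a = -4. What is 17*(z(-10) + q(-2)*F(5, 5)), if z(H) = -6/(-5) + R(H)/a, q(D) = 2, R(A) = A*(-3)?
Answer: 41429/10 ≈ 4142.9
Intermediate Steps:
R(A) = -3*A
F(f, Y) = Y*f²
z(H) = 6/5 + 3*H/4 (z(H) = -6/(-5) - 3*H/(-4) = -6*(-⅕) - 3*H*(-¼) = 6/5 + 3*H/4)
17*(z(-10) + q(-2)*F(5, 5)) = 17*((6/5 + (¾)*(-10)) + 2*(5*5²)) = 17*((6/5 - 15/2) + 2*(5*25)) = 17*(-63/10 + 2*125) = 17*(-63/10 + 250) = 17*(2437/10) = 41429/10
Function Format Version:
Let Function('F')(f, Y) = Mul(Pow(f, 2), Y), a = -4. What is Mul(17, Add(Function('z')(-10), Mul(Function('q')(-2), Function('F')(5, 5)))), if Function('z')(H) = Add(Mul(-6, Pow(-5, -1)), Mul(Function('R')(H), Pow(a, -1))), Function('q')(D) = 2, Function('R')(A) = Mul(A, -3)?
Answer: Rational(41429, 10) ≈ 4142.9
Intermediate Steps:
Function('R')(A) = Mul(-3, A)
Function('F')(f, Y) = Mul(Y, Pow(f, 2))
Function('z')(H) = Add(Rational(6, 5), Mul(Rational(3, 4), H)) (Function('z')(H) = Add(Mul(-6, Pow(-5, -1)), Mul(Mul(-3, H), Pow(-4, -1))) = Add(Mul(-6, Rational(-1, 5)), Mul(Mul(-3, H), Rational(-1, 4))) = Add(Rational(6, 5), Mul(Rational(3, 4), H)))
Mul(17, Add(Function('z')(-10), Mul(Function('q')(-2), Function('F')(5, 5)))) = Mul(17, Add(Add(Rational(6, 5), Mul(Rational(3, 4), -10)), Mul(2, Mul(5, Pow(5, 2))))) = Mul(17, Add(Add(Rational(6, 5), Rational(-15, 2)), Mul(2, Mul(5, 25)))) = Mul(17, Add(Rational(-63, 10), Mul(2, 125))) = Mul(17, Add(Rational(-63, 10), 250)) = Mul(17, Rational(2437, 10)) = Rational(41429, 10)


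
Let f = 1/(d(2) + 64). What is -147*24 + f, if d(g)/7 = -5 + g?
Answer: -151703/43 ≈ -3528.0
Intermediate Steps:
d(g) = -35 + 7*g (d(g) = 7*(-5 + g) = -35 + 7*g)
f = 1/43 (f = 1/((-35 + 7*2) + 64) = 1/((-35 + 14) + 64) = 1/(-21 + 64) = 1/43 ≈ 0.023256)
-147*24 + f = -147*24 + 1/43 = -3528 + 1/43 = -151703/43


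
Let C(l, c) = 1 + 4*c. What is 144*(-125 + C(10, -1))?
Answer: -18432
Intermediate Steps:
144*(-125 + C(10, -1)) = 144*(-125 + (1 + 4*(-1))) = 144*(-125 + (1 - 4)) = 144*(-125 - 3) = 144*(-128) = -18432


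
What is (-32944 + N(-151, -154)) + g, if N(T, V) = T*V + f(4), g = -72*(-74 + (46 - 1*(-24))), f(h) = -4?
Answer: -9406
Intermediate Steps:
g = 288 (g = -72*(-74 + (46 + 24)) = -72*(-74 + 70) = -72*(-4) = 288)
N(T, V) = -4 + T*V (N(T, V) = T*V - 4 = -4 + T*V)
(-32944 + N(-151, -154)) + g = (-32944 + (-4 - 151*(-154))) + 288 = (-32944 + (-4 + 23254)) + 288 = (-32944 + 23250) + 288 = -9694 + 288 = -9406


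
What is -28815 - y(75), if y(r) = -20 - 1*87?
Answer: -28708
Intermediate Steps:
y(r) = -107 (y(r) = -20 - 87 = -107)
-28815 - y(75) = -28815 - 1*(-107) = -28815 + 107 = -28708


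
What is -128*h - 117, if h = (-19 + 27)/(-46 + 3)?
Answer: -4007/43 ≈ -93.186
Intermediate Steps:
h = -8/43 (h = 8/(-43) = 8*(-1/43) = -8/43 ≈ -0.18605)
-128*h - 117 = -128*(-8/43) - 117 = 1024/43 - 117 = -4007/43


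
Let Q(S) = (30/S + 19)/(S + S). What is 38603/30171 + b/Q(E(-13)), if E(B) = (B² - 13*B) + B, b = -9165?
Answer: -11682804427427/37442211 ≈ -3.1202e+5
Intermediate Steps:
E(B) = B² - 12*B
Q(S) = (19 + 30/S)/(2*S) (Q(S) = (19 + 30/S)/((2*S)) = (19 + 30/S)*(1/(2*S)) = (19 + 30/S)/(2*S))
38603/30171 + b/Q(E(-13)) = 38603/30171 - 9165*338*(-12 - 13)²/(30 + 19*(-13*(-12 - 13))) = 38603*(1/30171) - 9165*211250/(30 + 19*(-13*(-25))) = 38603/30171 - 9165*211250/(30 + 19*325) = 38603/30171 - 9165*211250/(30 + 6175) = 38603/30171 - 9165/((½)*(1/105625)*6205) = 38603/30171 - 9165/1241/42250 = 38603/30171 - 9165*42250/1241 = 38603/30171 - 387221250/1241 = -11682804427427/37442211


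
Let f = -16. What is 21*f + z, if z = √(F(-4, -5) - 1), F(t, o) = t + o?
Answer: -336 + I*√10 ≈ -336.0 + 3.1623*I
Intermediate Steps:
F(t, o) = o + t
z = I*√10 (z = √((-5 - 4) - 1) = √(-9 - 1) = √(-10) = I*√10 ≈ 3.1623*I)
21*f + z = 21*(-16) + I*√10 = -336 + I*√10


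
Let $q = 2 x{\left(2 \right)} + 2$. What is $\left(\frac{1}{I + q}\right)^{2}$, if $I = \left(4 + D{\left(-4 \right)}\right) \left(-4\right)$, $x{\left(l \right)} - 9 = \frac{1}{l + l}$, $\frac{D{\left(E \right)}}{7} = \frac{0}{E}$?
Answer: $\frac{4}{81} \approx 0.049383$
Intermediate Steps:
$D{\left(E \right)} = 0$ ($D{\left(E \right)} = 7 \frac{0}{E} = 7 \cdot 0 = 0$)
$x{\left(l \right)} = 9 + \frac{1}{2 l}$ ($x{\left(l \right)} = 9 + \frac{1}{l + l} = 9 + \frac{1}{2 l}$)
$I = -16$ ($I = \left(4 + 0\right) \left(-4\right) = 4 \left(-4\right) = -16$)
$q = \frac{41}{2}$ ($q = 2 \left(9 + \frac{1}{2 \cdot 2}\right) + 2 = 2 \left(9 + \frac{1}{2} \cdot \frac{1}{2}\right) + 2 = 2 \left(9 + \frac{1}{4}\right) + 2 = 2 \cdot \frac{37}{4} + 2 = \frac{37}{2} + 2 = \frac{41}{2} \approx 20.5$)
$\left(\frac{1}{I + q}\right)^{2} = \left(\frac{1}{-16 + \frac{41}{2}}\right)^{2} = \left(\frac{1}{\frac{9}{2}}\right)^{2} = \left(\frac{2}{9}\right)^{2} = \frac{4}{81}$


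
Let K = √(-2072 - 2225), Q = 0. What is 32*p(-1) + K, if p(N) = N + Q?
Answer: -32 + I*√4297 ≈ -32.0 + 65.552*I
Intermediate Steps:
p(N) = N (p(N) = N + 0 = N)
K = I*√4297 (K = √(-4297) = I*√4297 ≈ 65.552*I)
32*p(-1) + K = 32*(-1) + I*√4297 = -32 + I*√4297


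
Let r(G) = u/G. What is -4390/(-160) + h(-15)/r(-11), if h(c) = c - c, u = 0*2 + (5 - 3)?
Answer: 439/16 ≈ 27.438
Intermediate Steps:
u = 2 (u = 0 + 2 = 2)
h(c) = 0
r(G) = 2/G
-4390/(-160) + h(-15)/r(-11) = -4390/(-160) + 0/((2/(-11))) = -4390*(-1/160) + 0/((2*(-1/11))) = 439/16 + 0/(-2/11) = 439/16 + 0*(-11/2) = 439/16 + 0 = 439/16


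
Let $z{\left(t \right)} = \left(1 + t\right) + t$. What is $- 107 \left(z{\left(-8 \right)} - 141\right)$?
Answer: $16692$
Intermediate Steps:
$z{\left(t \right)} = 1 + 2 t$
$- 107 \left(z{\left(-8 \right)} - 141\right) = - 107 \left(\left(1 + 2 \left(-8\right)\right) - 141\right) = - 107 \left(\left(1 - 16\right) - 141\right) = - 107 \left(-15 - 141\right) = \left(-107\right) \left(-156\right) = 16692$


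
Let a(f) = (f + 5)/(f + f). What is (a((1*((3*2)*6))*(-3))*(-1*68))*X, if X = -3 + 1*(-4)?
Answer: 12257/54 ≈ 226.98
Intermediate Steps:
X = -7 (X = -3 - 4 = -7)
a(f) = (5 + f)/(2*f) (a(f) = (5 + f)/((2*f)) = (5 + f)*(1/(2*f)) = (5 + f)/(2*f))
(a((1*((3*2)*6))*(-3))*(-1*68))*X = (((5 + (1*((3*2)*6))*(-3))/(2*(((1*((3*2)*6))*(-3)))))*(-1*68))*(-7) = (((5 + (1*(6*6))*(-3))/(2*(((1*(6*6))*(-3)))))*(-68))*(-7) = (((5 + (1*36)*(-3))/(2*(((1*36)*(-3)))))*(-68))*(-7) = (((5 + 36*(-3))/(2*((36*(-3)))))*(-68))*(-7) = (((½)*(5 - 108)/(-108))*(-68))*(-7) = (((½)*(-1/108)*(-103))*(-68))*(-7) = ((103/216)*(-68))*(-7) = -1751/54*(-7) = 12257/54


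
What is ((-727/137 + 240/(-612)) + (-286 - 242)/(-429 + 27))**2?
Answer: 4214328611689/219144760641 ≈ 19.231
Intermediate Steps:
((-727/137 + 240/(-612)) + (-286 - 242)/(-429 + 27))**2 = ((-727*1/137 + 240*(-1/612)) - 528/(-402))**2 = ((-727/137 - 20/51) - 528*(-1/402))**2 = (-39817/6987 + 88/67)**2 = (-2052883/468129)**2 = 4214328611689/219144760641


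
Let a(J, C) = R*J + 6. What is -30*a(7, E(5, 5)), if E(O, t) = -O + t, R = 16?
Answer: -3540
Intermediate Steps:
E(O, t) = t - O
a(J, C) = 6 + 16*J (a(J, C) = 16*J + 6 = 6 + 16*J)
-30*a(7, E(5, 5)) = -30*(6 + 16*7) = -30*(6 + 112) = -30*118 = -3540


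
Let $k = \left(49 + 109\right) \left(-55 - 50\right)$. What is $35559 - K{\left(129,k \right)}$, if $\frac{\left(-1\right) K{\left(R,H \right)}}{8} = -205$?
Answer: $33919$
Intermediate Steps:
$k = -16590$ ($k = 158 \left(-105\right) = -16590$)
$K{\left(R,H \right)} = 1640$ ($K{\left(R,H \right)} = \left(-8\right) \left(-205\right) = 1640$)
$35559 - K{\left(129,k \right)} = 35559 - 1640 = 33919$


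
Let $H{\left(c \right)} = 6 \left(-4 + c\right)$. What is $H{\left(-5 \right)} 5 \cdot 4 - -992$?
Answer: $-88$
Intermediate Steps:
$H{\left(c \right)} = -24 + 6 c$
$H{\left(-5 \right)} 5 \cdot 4 - -992 = \left(-24 + 6 \left(-5\right)\right) 5 \cdot 4 - -992 = \left(-24 - 30\right) 5 \cdot 4 + 992 = \left(-54\right) 5 \cdot 4 + 992 = \left(-270\right) 4 + 992 = -1080 + 992 = -88$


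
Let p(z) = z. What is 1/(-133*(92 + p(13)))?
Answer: -1/13965 ≈ -7.1608e-5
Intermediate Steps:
1/(-133*(92 + p(13))) = 1/(-133*(92 + 13)) = 1/(-133*105) = 1/(-13965) = -1/13965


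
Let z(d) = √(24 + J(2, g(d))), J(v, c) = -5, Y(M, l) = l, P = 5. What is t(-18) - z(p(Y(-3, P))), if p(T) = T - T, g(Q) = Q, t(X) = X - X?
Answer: -√19 ≈ -4.3589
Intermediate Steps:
t(X) = 0
p(T) = 0
z(d) = √19 (z(d) = √(24 - 5) = √19)
t(-18) - z(p(Y(-3, P))) = 0 - √19 = -√19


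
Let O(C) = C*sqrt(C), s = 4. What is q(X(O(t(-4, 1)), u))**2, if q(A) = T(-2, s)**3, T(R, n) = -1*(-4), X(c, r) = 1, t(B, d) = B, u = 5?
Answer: 4096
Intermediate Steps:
O(C) = C**(3/2)
T(R, n) = 4
q(A) = 64 (q(A) = 4**3 = 64)
q(X(O(t(-4, 1)), u))**2 = 64**2 = 4096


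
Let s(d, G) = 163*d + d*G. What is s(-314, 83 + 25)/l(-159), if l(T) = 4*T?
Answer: 42547/318 ≈ 133.80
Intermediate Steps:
s(d, G) = 163*d + G*d
s(-314, 83 + 25)/l(-159) = (-314*(163 + (83 + 25)))/((4*(-159))) = -314*(163 + 108)/(-636) = -314*271*(-1/636) = -85094*(-1/636) = 42547/318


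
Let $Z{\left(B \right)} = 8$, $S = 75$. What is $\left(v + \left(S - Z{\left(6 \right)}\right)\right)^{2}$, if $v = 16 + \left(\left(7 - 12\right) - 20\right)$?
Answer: $3364$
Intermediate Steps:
$v = -9$ ($v = 16 - 25 = -9$)
$\left(v + \left(S - Z{\left(6 \right)}\right)\right)^{2} = \left(-9 + \left(75 - 8\right)\right)^{2} = \left(-9 + 67\right)^{2} = 58^{2} = 3364$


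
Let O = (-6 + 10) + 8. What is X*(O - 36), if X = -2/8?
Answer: 6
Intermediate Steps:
O = 12 (O = 4 + 8 = 12)
X = -1/4 (X = -2*1/8 = -1/4 ≈ -0.25000)
X*(O - 36) = -(12 - 36)/4 = -1/4*(-24) = 6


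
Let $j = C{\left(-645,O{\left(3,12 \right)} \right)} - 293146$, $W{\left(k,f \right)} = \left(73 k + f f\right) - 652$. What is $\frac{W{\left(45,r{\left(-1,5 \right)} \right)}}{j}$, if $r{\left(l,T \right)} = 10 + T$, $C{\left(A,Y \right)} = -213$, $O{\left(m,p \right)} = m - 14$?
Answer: $- \frac{2858}{293359} \approx -0.0097423$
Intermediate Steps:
$O{\left(m,p \right)} = -14 + m$
$W{\left(k,f \right)} = -652 + f^{2} + 73 k$ ($W{\left(k,f \right)} = \left(73 k + f^{2}\right) - 652 = \left(f^{2} + 73 k\right) - 652 = -652 + f^{2} + 73 k$)
$j = -293359$ ($j = -213 - 293146 = -293359$)
$\frac{W{\left(45,r{\left(-1,5 \right)} \right)}}{j} = \frac{-652 + \left(10 + 5\right)^{2} + 73 \cdot 45}{-293359} = \left(-652 + 15^{2} + 3285\right) \left(- \frac{1}{293359}\right) = \left(-652 + 225 + 3285\right) \left(- \frac{1}{293359}\right) = 2858 \left(- \frac{1}{293359}\right) = - \frac{2858}{293359}$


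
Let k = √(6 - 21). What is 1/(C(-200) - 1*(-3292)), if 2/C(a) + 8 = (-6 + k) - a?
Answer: 28484946/93772748389 + I*√15/187545496778 ≈ 0.00030377 + 2.0651e-11*I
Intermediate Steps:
k = I*√15 (k = √(-15) = I*√15 ≈ 3.873*I)
C(a) = 2/(-14 - a + I*√15) (C(a) = 2/(-8 + ((-6 + I*√15) - a)) = 2/(-8 + (-6 - a + I*√15)) = 2/(-14 - a + I*√15))
1/(C(-200) - 1*(-3292)) = 1/(-2/(14 - 200 - I*√15) - 1*(-3292)) = 1/(-2/(-186 - I*√15) + 3292) = 1/(3292 - 2/(-186 - I*√15))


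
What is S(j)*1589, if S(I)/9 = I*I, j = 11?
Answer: 1730421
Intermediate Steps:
S(I) = 9*I² (S(I) = 9*(I*I) = 9*I²)
S(j)*1589 = (9*11²)*1589 = (9*121)*1589 = 1089*1589 = 1730421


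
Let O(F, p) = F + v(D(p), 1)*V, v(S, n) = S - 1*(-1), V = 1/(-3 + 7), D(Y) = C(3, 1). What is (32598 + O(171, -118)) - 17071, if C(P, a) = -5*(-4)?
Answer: 62813/4 ≈ 15703.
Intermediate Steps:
C(P, a) = 20
D(Y) = 20
V = ¼ (V = 1/4 = ¼ ≈ 0.25000)
v(S, n) = 1 + S (v(S, n) = S + 1 = 1 + S)
O(F, p) = 21/4 + F (O(F, p) = F + (1 + 20)*(¼) = F + 21*(¼) = F + 21/4 = 21/4 + F)
(32598 + O(171, -118)) - 17071 = (32598 + (21/4 + 171)) - 17071 = (32598 + 705/4) - 17071 = 131097/4 - 17071 = 62813/4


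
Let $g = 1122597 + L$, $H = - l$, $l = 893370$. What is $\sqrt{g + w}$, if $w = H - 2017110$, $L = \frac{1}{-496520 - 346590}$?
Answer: $\frac{i \sqrt{1270888868482407410}}{843110} \approx 1337.1 i$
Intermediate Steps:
$H = -893370$ ($H = \left(-1\right) 893370 = -893370$)
$L = - \frac{1}{843110}$ ($L = \frac{1}{-843110} = - \frac{1}{843110} \approx -1.1861 \cdot 10^{-6}$)
$g = \frac{946472756669}{843110}$ ($g = 1122597 - \frac{1}{843110} = \frac{946472756669}{843110} \approx 1.1226 \cdot 10^{6}$)
$w = -2910480$ ($w = -893370 - 2017110 = -2910480$)
$\sqrt{g + w} = \sqrt{\frac{946472756669}{843110} - 2910480} = \sqrt{- \frac{1507382036131}{843110}} = \frac{i \sqrt{1270888868482407410}}{843110}$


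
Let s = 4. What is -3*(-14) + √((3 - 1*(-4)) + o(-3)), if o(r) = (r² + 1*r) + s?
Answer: 42 + √17 ≈ 46.123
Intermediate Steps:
o(r) = 4 + r + r² (o(r) = (r² + 1*r) + 4 = (r² + r) + 4 = (r + r²) + 4 = 4 + r + r²)
-3*(-14) + √((3 - 1*(-4)) + o(-3)) = -3*(-14) + √((3 - 1*(-4)) + (4 - 3 + (-3)²)) = 42 + √((3 + 4) + (4 - 3 + 9)) = 42 + √(7 + 10) = 42 + √17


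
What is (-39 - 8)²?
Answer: 2209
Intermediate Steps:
(-39 - 8)² = (-47)² = 2209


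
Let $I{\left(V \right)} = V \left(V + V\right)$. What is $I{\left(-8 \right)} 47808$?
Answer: $6119424$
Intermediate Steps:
$I{\left(V \right)} = 2 V^{2}$ ($I{\left(V \right)} = V 2 V = 2 V^{2}$)
$I{\left(-8 \right)} 47808 = 2 \left(-8\right)^{2} \cdot 47808 = 2 \cdot 64 \cdot 47808 = 128 \cdot 47808 = 6119424$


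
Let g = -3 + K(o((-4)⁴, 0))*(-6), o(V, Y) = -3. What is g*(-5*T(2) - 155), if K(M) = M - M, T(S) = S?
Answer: 495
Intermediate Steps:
K(M) = 0
g = -3 (g = -3 + 0*(-6) = -3 + 0 = -3)
g*(-5*T(2) - 155) = -3*(-5*2 - 155) = -3*(-10 - 155) = -3*(-165) = 495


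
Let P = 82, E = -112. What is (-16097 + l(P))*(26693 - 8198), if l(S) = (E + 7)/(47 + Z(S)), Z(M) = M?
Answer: -12802349970/43 ≈ -2.9773e+8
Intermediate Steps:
l(S) = -105/(47 + S) (l(S) = (-112 + 7)/(47 + S) = -105/(47 + S))
(-16097 + l(P))*(26693 - 8198) = (-16097 - 105/(47 + 82))*(26693 - 8198) = (-16097 - 105/129)*18495 = (-16097 - 105*1/129)*18495 = (-16097 - 35/43)*18495 = -692206/43*18495 = -12802349970/43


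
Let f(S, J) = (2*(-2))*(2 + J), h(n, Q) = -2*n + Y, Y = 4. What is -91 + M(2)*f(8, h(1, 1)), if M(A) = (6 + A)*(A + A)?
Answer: -603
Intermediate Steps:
h(n, Q) = 4 - 2*n (h(n, Q) = -2*n + 4 = 4 - 2*n)
f(S, J) = -8 - 4*J (f(S, J) = -4*(2 + J) = -8 - 4*J)
M(A) = 2*A*(6 + A) (M(A) = (6 + A)*(2*A) = 2*A*(6 + A))
-91 + M(2)*f(8, h(1, 1)) = -91 + (2*2*(6 + 2))*(-8 - 4*(4 - 2*1)) = -91 + (2*2*8)*(-8 - 4*(4 - 2)) = -91 + 32*(-8 - 4*2) = -91 + 32*(-8 - 8) = -91 + 32*(-16) = -91 - 512 = -603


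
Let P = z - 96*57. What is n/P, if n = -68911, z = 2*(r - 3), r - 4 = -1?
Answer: 68911/5472 ≈ 12.593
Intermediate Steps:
r = 3 (r = 4 - 1 = 3)
z = 0 (z = 2*(3 - 3) = 2*0 = 0)
P = -5472 (P = 0 - 96*57 = 0 - 5472 = -5472)
n/P = -68911/(-5472) = -68911*(-1/5472) = 68911/5472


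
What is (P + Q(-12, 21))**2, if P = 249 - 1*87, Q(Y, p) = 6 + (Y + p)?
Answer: 31329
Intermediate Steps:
Q(Y, p) = 6 + Y + p
P = 162 (P = 249 - 87 = 162)
(P + Q(-12, 21))**2 = (162 + (6 - 12 + 21))**2 = (162 + 15)**2 = 177**2 = 31329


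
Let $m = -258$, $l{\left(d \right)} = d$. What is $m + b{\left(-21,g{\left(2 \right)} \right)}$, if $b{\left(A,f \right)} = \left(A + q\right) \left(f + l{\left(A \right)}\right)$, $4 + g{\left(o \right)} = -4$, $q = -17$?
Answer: $844$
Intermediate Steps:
$g{\left(o \right)} = -8$ ($g{\left(o \right)} = -4 - 4 = -8$)
$b{\left(A,f \right)} = \left(-17 + A\right) \left(A + f\right)$ ($b{\left(A,f \right)} = \left(A - 17\right) \left(f + A\right) = \left(-17 + A\right) \left(A + f\right)$)
$m + b{\left(-21,g{\left(2 \right)} \right)} = -258 - \left(-661 - 441\right) = -258 + \left(441 + 357 + 136 + 168\right) = -258 + 1102 = 844$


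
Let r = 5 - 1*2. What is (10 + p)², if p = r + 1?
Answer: 196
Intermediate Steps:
r = 3 (r = 5 - 2 = 3)
p = 4 (p = 3 + 1 = 4)
(10 + p)² = (10 + 4)² = 14² = 196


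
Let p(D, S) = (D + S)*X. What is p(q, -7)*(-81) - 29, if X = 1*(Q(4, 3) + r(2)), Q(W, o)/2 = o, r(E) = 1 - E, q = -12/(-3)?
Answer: 1186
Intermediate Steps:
q = 4 (q = -12*(-⅓) = 4)
Q(W, o) = 2*o
X = 5 (X = 1*(2*3 + (1 - 1*2)) = 1*(6 + (1 - 2)) = 1*(6 - 1) = 1*5 = 5)
p(D, S) = 5*D + 5*S (p(D, S) = (D + S)*5 = 5*D + 5*S)
p(q, -7)*(-81) - 29 = (5*4 + 5*(-7))*(-81) - 29 = (20 - 35)*(-81) - 29 = -15*(-81) - 29 = 1215 - 29 = 1186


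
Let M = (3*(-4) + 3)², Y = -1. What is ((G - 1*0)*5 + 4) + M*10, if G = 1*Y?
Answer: 809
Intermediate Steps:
M = 81 (M = (-12 + 3)² = (-9)² = 81)
G = -1 (G = 1*(-1) = -1)
((G - 1*0)*5 + 4) + M*10 = ((-1 - 1*0)*5 + 4) + 81*10 = ((-1 + 0)*5 + 4) + 810 = (-1*5 + 4) + 810 = (-5 + 4) + 810 = -1 + 810 = 809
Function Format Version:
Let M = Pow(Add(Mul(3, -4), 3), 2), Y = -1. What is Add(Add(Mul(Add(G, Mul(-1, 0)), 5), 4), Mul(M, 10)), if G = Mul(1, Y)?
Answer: 809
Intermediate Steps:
M = 81 (M = Pow(Add(-12, 3), 2) = Pow(-9, 2) = 81)
G = -1 (G = Mul(1, -1) = -1)
Add(Add(Mul(Add(G, Mul(-1, 0)), 5), 4), Mul(M, 10)) = Add(Add(Mul(Add(-1, Mul(-1, 0)), 5), 4), Mul(81, 10)) = Add(Add(Mul(Add(-1, 0), 5), 4), 810) = Add(Add(Mul(-1, 5), 4), 810) = Add(Add(-5, 4), 810) = Add(-1, 810) = 809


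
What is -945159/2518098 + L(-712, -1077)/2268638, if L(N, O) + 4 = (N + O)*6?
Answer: -361877159961/952108801754 ≈ -0.38008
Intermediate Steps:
L(N, O) = -4 + 6*N + 6*O (L(N, O) = -4 + (N + O)*6 = -4 + (6*N + 6*O) = -4 + 6*N + 6*O)
-945159/2518098 + L(-712, -1077)/2268638 = -945159/2518098 + (-4 + 6*(-712) + 6*(-1077))/2268638 = -945159*1/2518098 + (-4 - 4272 - 6462)*(1/2268638) = -315053/839366 - 10738*1/2268638 = -315053/839366 - 5369/1134319 = -361877159961/952108801754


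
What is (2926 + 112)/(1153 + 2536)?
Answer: 14/17 ≈ 0.82353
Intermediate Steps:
(2926 + 112)/(1153 + 2536) = 3038/3689 = 3038*(1/3689) = 14/17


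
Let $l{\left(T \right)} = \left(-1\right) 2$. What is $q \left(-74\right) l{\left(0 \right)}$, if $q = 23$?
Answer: $3404$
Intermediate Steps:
$l{\left(T \right)} = -2$
$q \left(-74\right) l{\left(0 \right)} = 23 \left(-74\right) \left(-2\right) = \left(-1702\right) \left(-2\right) = 3404$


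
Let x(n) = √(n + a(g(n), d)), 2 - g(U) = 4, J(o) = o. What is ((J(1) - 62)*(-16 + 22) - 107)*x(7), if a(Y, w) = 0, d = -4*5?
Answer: -473*√7 ≈ -1251.4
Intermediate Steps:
d = -20
g(U) = -2 (g(U) = 2 - 1*4 = 2 - 4 = -2)
x(n) = √n (x(n) = √(n + 0) = √n)
((J(1) - 62)*(-16 + 22) - 107)*x(7) = ((1 - 62)*(-16 + 22) - 107)*√7 = (-61*6 - 107)*√7 = (-366 - 107)*√7 = -473*√7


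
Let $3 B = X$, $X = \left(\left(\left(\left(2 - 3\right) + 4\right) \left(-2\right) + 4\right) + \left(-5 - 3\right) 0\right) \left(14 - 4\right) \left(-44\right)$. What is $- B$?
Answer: $- \frac{880}{3} \approx -293.33$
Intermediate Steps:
$X = 880$ ($X = \left(\left(\left(-1 + 4\right) \left(-2\right) + 4\right) + \left(-5 - 3\right) 0\right) 10 \left(-44\right) = \left(\left(3 \left(-2\right) + 4\right) - 0\right) 10 \left(-44\right) = \left(\left(-6 + 4\right) + 0\right) 10 \left(-44\right) = \left(-2 + 0\right) 10 \left(-44\right) = \left(-2\right) 10 \left(-44\right) = \left(-20\right) \left(-44\right) = 880$)
$B = \frac{880}{3}$ ($B = \frac{1}{3} \cdot 880 = \frac{880}{3} \approx 293.33$)
$- B = \left(-1\right) \frac{880}{3} = - \frac{880}{3}$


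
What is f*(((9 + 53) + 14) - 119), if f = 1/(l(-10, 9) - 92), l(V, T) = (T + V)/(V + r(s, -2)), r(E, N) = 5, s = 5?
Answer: 215/459 ≈ 0.46841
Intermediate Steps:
l(V, T) = (T + V)/(5 + V) (l(V, T) = (T + V)/(V + 5) = (T + V)/(5 + V))
f = -5/459 (f = 1/((9 - 10)/(5 - 10) - 92) = 1/(-1/(-5) - 92) = 1/(-⅕*(-1) - 92) = 1/(⅕ - 92) = 1/(-459/5) = -5/459 ≈ -0.010893)
f*(((9 + 53) + 14) - 119) = -5*(((9 + 53) + 14) - 119)/459 = -5*((62 + 14) - 119)/459 = -5*(76 - 119)/459 = -5/459*(-43) = 215/459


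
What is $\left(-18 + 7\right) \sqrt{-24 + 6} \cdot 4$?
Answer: $- 132 i \sqrt{2} \approx - 186.68 i$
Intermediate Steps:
$\left(-18 + 7\right) \sqrt{-24 + 6} \cdot 4 = - 11 \sqrt{-18} \cdot 4 = - 11 \cdot 3 i \sqrt{2} \cdot 4 = - 33 i \sqrt{2} \cdot 4 = - 132 i \sqrt{2}$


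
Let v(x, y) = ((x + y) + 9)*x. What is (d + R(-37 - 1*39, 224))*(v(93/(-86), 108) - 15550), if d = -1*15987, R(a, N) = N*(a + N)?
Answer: -1990022850305/7396 ≈ -2.6907e+8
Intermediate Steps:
R(a, N) = N*(N + a)
d = -15987
v(x, y) = x*(9 + x + y) (v(x, y) = (9 + x + y)*x = x*(9 + x + y))
(d + R(-37 - 1*39, 224))*(v(93/(-86), 108) - 15550) = (-15987 + 224*(224 + (-37 - 1*39)))*((93/(-86))*(9 + 93/(-86) + 108) - 15550) = (-15987 + 224*(224 + (-37 - 39)))*((93*(-1/86))*(9 + 93*(-1/86) + 108) - 15550) = (-15987 + 224*(224 - 76))*(-93*(9 - 93/86 + 108)/86 - 15550) = (-15987 + 224*148)*(-93/86*9969/86 - 15550) = (-15987 + 33152)*(-927117/7396 - 15550) = 17165*(-115934917/7396) = -1990022850305/7396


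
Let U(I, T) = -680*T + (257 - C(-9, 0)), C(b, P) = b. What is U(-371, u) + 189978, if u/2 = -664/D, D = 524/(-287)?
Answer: -39871156/131 ≈ -3.0436e+5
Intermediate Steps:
D = -524/287 (D = 524*(-1/287) = -524/287 ≈ -1.8258)
u = 95284/131 (u = 2*(-664/(-524/287)) = 2*(-664*(-287/524)) = 2*(47642/131) = 95284/131 ≈ 727.36)
U(I, T) = 266 - 680*T (U(I, T) = -680*T + (257 - 1*(-9)) = -680*T + (257 + 9) = -680*T + 266 = 266 - 680*T)
U(-371, u) + 189978 = (266 - 680*95284/131) + 189978 = (266 - 64793120/131) + 189978 = -64758274/131 + 189978 = -39871156/131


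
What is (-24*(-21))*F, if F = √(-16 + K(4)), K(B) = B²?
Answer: 0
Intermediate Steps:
F = 0 (F = √(-16 + 4²) = √(-16 + 16) = √0 = 0)
(-24*(-21))*F = -24*(-21)*0 = 504*0 = 0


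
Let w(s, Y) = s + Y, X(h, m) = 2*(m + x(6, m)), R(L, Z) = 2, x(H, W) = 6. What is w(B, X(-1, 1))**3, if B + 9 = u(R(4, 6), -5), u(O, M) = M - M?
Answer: 125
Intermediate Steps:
u(O, M) = 0
X(h, m) = 12 + 2*m (X(h, m) = 2*(m + 6) = 2*(6 + m) = 12 + 2*m)
B = -9 (B = -9 + 0 = -9)
w(s, Y) = Y + s
w(B, X(-1, 1))**3 = ((12 + 2*1) - 9)**3 = ((12 + 2) - 9)**3 = (14 - 9)**3 = 5**3 = 125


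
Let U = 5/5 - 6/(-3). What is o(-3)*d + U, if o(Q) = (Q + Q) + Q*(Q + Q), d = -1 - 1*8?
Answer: -105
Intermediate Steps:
d = -9 (d = -1 - 8 = -9)
U = 3 (U = 5*(1/5) - 6*(-1/3) = 1 + 2 = 3)
o(Q) = 2*Q + 2*Q**2 (o(Q) = 2*Q + Q*(2*Q) = 2*Q + 2*Q**2)
o(-3)*d + U = (2*(-3)*(1 - 3))*(-9) + 3 = (2*(-3)*(-2))*(-9) + 3 = 12*(-9) + 3 = -108 + 3 = -105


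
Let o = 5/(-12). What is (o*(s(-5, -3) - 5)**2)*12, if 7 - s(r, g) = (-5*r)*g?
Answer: -29645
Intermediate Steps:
s(r, g) = 7 + 5*g*r (s(r, g) = 7 - (-5*r)*g = 7 - (-5)*g*r = 7 + 5*g*r)
o = -5/12 (o = 5*(-1/12) = -5/12 ≈ -0.41667)
(o*(s(-5, -3) - 5)**2)*12 = -5*((7 + 5*(-3)*(-5)) - 5)**2/12*12 = -5*((7 + 75) - 5)**2/12*12 = -5*(82 - 5)**2/12*12 = -5/12*77**2*12 = -5/12*5929*12 = -29645/12*12 = -29645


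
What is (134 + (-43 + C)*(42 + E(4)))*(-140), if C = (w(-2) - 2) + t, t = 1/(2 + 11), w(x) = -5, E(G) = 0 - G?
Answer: 3208800/13 ≈ 2.4683e+5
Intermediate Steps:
E(G) = -G
t = 1/13 ≈ 0.076923
C = -90/13 (C = (-5 - 2) + 1/13 = -7 + 1/13 = -90/13 ≈ -6.9231)
(134 + (-43 + C)*(42 + E(4)))*(-140) = (134 + (-43 - 90/13)*(42 - 1*4))*(-140) = (134 - 649*(42 - 4)/13)*(-140) = (134 - 649/13*38)*(-140) = (134 - 24662/13)*(-140) = -22920/13*(-140) = 3208800/13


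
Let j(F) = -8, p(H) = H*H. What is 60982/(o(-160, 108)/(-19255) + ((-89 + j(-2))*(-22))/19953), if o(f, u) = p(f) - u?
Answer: -11714490202365/233775853 ≈ -50110.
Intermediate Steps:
p(H) = H²
o(f, u) = f² - u
60982/(o(-160, 108)/(-19255) + ((-89 + j(-2))*(-22))/19953) = 60982/(((-160)² - 1*108)/(-19255) + ((-89 - 8)*(-22))/19953) = 60982/((25600 - 108)*(-1/19255) - 97*(-22)*(1/19953)) = 60982/(25492*(-1/19255) + 2134*(1/19953)) = 60982/(-25492/19255 + 2134/19953) = 60982/(-467551706/384195015) = 60982*(-384195015/467551706) = -11714490202365/233775853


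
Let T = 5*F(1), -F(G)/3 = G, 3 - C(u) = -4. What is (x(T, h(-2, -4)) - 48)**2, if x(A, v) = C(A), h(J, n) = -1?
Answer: 1681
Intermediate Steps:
C(u) = 7 (C(u) = 3 - 1*(-4) = 3 + 4 = 7)
F(G) = -3*G
T = -15 (T = 5*(-3*1) = 5*(-3) = -15)
x(A, v) = 7
(x(T, h(-2, -4)) - 48)**2 = (7 - 48)**2 = (-41)**2 = 1681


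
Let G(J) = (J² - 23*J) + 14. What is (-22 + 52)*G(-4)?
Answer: 3660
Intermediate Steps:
G(J) = 14 + J² - 23*J
(-22 + 52)*G(-4) = (-22 + 52)*(14 + (-4)² - 23*(-4)) = 30*(14 + 16 + 92) = 30*122 = 3660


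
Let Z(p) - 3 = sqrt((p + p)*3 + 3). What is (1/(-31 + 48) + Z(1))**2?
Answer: 10609/289 ≈ 36.709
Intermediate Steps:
Z(p) = 3 + sqrt(3 + 6*p) (Z(p) = 3 + sqrt((p + p)*3 + 3) = 3 + sqrt((2*p)*3 + 3) = 3 + sqrt(6*p + 3) = 3 + sqrt(3 + 6*p))
(1/(-31 + 48) + Z(1))**2 = (1/(-31 + 48) + (3 + sqrt(3 + 6*1)))**2 = (1/17 + (3 + sqrt(3 + 6)))**2 = (1/17 + (3 + sqrt(9)))**2 = (1/17 + (3 + 3))**2 = (1/17 + 6)**2 = (103/17)**2 = 10609/289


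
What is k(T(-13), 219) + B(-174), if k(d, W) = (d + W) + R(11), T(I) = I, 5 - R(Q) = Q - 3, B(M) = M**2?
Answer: 30479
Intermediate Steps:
R(Q) = 8 - Q (R(Q) = 5 - (Q - 3) = 5 - (-3 + Q) = 5 + (3 - Q) = 8 - Q)
k(d, W) = -3 + W + d (k(d, W) = (d + W) + (8 - 1*11) = (W + d) + (8 - 11) = (W + d) - 3 = -3 + W + d)
k(T(-13), 219) + B(-174) = (-3 + 219 - 13) + (-174)**2 = 203 + 30276 = 30479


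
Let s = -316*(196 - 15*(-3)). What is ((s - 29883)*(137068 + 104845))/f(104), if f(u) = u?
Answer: -25652212607/104 ≈ -2.4666e+8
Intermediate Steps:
s = -76156 (s = -316*(196 + 45) = -316*241 = -76156)
((s - 29883)*(137068 + 104845))/f(104) = ((-76156 - 29883)*(137068 + 104845))/104 = -106039*241913*(1/104) = -25652212607*1/104 = -25652212607/104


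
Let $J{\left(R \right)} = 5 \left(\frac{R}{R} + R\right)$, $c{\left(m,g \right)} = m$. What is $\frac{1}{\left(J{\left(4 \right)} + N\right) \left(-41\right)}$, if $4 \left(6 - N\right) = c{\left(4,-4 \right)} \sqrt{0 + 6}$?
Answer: $- \frac{31}{39155} - \frac{\sqrt{6}}{39155} \approx -0.00085428$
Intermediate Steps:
$J{\left(R \right)} = 5 + 5 R$ ($J{\left(R \right)} = 5 \left(1 + R\right) = 5 + 5 R$)
$N = 6 - \sqrt{6}$ ($N = 6 - \frac{4 \sqrt{0 + 6}}{4} = 6 - \frac{4 \sqrt{6}}{4} = 6 - \sqrt{6} \approx 3.5505$)
$\frac{1}{\left(J{\left(4 \right)} + N\right) \left(-41\right)} = \frac{1}{\left(\left(5 + 5 \cdot 4\right) + \left(6 - \sqrt{6}\right)\right) \left(-41\right)} = \frac{1}{\left(\left(5 + 20\right) + \left(6 - \sqrt{6}\right)\right) \left(-41\right)} = \frac{1}{\left(25 + \left(6 - \sqrt{6}\right)\right) \left(-41\right)} = \frac{1}{\left(31 - \sqrt{6}\right) \left(-41\right)} = \frac{1}{-1271 + 41 \sqrt{6}}$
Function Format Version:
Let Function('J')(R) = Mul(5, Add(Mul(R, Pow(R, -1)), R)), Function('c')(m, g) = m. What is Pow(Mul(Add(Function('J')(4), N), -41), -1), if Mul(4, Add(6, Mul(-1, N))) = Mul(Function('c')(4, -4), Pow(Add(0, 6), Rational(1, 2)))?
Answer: Add(Rational(-31, 39155), Mul(Rational(-1, 39155), Pow(6, Rational(1, 2)))) ≈ -0.00085428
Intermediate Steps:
Function('J')(R) = Add(5, Mul(5, R)) (Function('J')(R) = Mul(5, Add(1, R)) = Add(5, Mul(5, R)))
N = Add(6, Mul(-1, Pow(6, Rational(1, 2)))) (N = Add(6, Mul(Rational(-1, 4), Mul(4, Pow(Add(0, 6), Rational(1, 2))))) = Add(6, Mul(Rational(-1, 4), Mul(4, Pow(6, Rational(1, 2))))) = Add(6, Mul(-1, Pow(6, Rational(1, 2)))) ≈ 3.5505)
Pow(Mul(Add(Function('J')(4), N), -41), -1) = Pow(Mul(Add(Add(5, Mul(5, 4)), Add(6, Mul(-1, Pow(6, Rational(1, 2))))), -41), -1) = Pow(Mul(Add(Add(5, 20), Add(6, Mul(-1, Pow(6, Rational(1, 2))))), -41), -1) = Pow(Mul(Add(25, Add(6, Mul(-1, Pow(6, Rational(1, 2))))), -41), -1) = Pow(Mul(Add(31, Mul(-1, Pow(6, Rational(1, 2)))), -41), -1) = Pow(Add(-1271, Mul(41, Pow(6, Rational(1, 2)))), -1)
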